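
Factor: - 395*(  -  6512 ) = 2^4*5^1*11^1*37^1*79^1=2572240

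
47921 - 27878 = 20043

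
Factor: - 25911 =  - 3^2*2879^1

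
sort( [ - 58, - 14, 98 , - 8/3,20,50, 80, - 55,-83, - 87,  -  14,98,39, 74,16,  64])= [ - 87, - 83 ,-58, -55,  -  14,-14, - 8/3, 16, 20,39,50,64,74,80,98,98] 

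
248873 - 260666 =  - 11793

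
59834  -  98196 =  - 38362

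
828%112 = 44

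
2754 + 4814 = 7568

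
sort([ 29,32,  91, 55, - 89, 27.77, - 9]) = [ - 89, - 9, 27.77,29, 32,55,91]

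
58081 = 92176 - 34095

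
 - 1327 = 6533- 7860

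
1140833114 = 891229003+249604111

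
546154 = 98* 5573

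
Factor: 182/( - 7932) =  - 91/3966 = - 2^( - 1 )*3^ ( - 1)*7^1*13^1*661^(-1 ) 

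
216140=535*404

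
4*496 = 1984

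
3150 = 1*3150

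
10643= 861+9782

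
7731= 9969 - 2238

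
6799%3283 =233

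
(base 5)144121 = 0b1100000010001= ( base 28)7O1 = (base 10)6161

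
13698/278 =6849/139= 49.27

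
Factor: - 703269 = - 3^3*7^1*61^2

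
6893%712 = 485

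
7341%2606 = 2129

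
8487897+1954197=10442094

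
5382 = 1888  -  - 3494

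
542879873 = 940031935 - 397152062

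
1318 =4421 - 3103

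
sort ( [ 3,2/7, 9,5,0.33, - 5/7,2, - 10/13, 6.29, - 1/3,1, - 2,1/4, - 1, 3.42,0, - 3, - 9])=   [ - 9,-3, - 2, - 1, - 10/13,  -  5/7,  -  1/3,0, 1/4, 2/7,0.33,1,2,3,3.42,5, 6.29, 9 ]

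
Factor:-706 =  - 2^1*353^1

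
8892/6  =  1482 = 1482.00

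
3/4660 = 3/4660 = 0.00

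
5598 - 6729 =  - 1131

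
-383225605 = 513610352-896835957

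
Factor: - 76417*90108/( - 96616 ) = 1721445759/24154 = 2^( - 1 )*3^2  *11^1*13^ (  -  1 )*929^ ( - 1) * 2503^1*6947^1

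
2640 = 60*44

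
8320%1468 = 980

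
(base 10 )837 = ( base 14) 43B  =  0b1101000101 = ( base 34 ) ol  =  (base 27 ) 140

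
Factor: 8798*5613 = 2^1*3^1*53^1*83^1*1871^1 = 49383174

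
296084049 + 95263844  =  391347893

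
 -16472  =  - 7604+-8868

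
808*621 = 501768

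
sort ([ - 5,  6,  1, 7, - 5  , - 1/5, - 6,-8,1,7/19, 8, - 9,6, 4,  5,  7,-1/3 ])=[-9, - 8, - 6, - 5, - 5, - 1/3,  -  1/5,7/19  ,  1, 1 , 4, 5,  6, 6,  7 , 7, 8]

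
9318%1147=142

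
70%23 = 1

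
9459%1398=1071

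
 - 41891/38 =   -  1103+23/38  =  -1102.39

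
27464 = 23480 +3984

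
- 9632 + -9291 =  - 18923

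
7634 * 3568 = 27238112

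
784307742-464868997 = 319438745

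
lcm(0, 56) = 0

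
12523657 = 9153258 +3370399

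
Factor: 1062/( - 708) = - 3/2 =- 2^(  -  1) * 3^1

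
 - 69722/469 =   -  149 + 159/469 = - 148.66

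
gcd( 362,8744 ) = 2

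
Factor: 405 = 3^4*5^1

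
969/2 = 484 + 1/2=484.50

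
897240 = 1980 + 895260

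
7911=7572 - -339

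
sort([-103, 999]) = [-103,999 ]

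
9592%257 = 83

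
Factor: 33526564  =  2^2* 19^1*73^1 * 6043^1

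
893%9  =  2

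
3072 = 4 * 768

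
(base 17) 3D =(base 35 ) 1t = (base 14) 48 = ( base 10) 64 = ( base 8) 100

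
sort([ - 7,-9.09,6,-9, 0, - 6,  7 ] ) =[ - 9.09 ,-9,- 7,-6, 0,  6,7]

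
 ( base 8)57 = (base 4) 233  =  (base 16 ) 2f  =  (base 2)101111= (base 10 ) 47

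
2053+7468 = 9521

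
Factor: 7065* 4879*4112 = 141741195120 = 2^4*3^2*5^1*7^1*17^1*41^1*157^1 * 257^1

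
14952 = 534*28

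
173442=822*211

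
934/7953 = 934/7953 = 0.12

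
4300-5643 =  - 1343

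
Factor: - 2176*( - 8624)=2^11*7^2*11^1*17^1 = 18765824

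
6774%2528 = 1718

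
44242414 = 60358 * 733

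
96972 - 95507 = 1465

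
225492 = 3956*57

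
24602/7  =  3514 + 4/7=3514.57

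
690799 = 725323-34524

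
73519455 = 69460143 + 4059312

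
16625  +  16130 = 32755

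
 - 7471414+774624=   -  6696790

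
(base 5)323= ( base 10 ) 88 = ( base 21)44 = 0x58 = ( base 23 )3j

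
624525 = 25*24981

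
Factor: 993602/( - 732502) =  - 107^1*307^( -1 )*1193^(-1) * 4643^1 = - 496801/366251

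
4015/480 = 8 + 35/96 = 8.36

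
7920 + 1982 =9902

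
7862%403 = 205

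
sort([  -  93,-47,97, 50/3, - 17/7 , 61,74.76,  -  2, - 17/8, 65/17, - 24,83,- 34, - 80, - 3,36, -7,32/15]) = [ - 93,- 80,  -  47,  -  34, -24,  -  7 ,- 3,-17/7, - 17/8,-2,32/15,65/17, 50/3,  36, 61,74.76,83 , 97]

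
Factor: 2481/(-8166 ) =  - 2^(-1) * 827^1*1361^(-1 ) = - 827/2722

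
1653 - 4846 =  - 3193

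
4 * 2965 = 11860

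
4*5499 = 21996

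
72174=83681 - 11507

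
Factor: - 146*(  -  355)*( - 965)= - 50015950 =- 2^1*5^2 * 71^1*73^1* 193^1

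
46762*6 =280572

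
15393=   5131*3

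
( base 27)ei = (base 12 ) 290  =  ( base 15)1B6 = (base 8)614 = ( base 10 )396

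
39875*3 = 119625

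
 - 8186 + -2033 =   -  10219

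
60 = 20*3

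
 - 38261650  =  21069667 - 59331317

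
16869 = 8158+8711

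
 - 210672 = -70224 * 3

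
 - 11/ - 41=11/41= 0.27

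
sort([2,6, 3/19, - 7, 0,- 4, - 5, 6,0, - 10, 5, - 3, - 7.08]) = [ - 10, - 7.08 , - 7, - 5,-4,-3,0, 0,3/19,2, 5,6,6 ]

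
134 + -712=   -  578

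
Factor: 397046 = 2^1*13^1*15271^1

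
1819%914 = 905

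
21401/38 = 563 + 7/38 = 563.18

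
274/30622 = 137/15311 = 0.01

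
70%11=4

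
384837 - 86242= 298595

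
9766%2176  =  1062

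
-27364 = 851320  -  878684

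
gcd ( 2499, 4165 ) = 833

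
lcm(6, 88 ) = 264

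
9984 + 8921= 18905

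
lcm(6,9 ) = 18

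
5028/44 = 1257/11 = 114.27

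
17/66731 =17/66731= 0.00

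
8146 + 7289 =15435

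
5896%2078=1740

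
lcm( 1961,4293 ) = 158841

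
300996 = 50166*6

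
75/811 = 75/811 = 0.09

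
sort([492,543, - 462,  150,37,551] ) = [ - 462, 37,  150, 492 , 543,551 ]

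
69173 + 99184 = 168357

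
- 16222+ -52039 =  - 68261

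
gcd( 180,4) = 4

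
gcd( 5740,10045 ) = 1435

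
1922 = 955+967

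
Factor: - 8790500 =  - 2^2*5^3*17581^1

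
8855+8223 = 17078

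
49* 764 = 37436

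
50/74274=25/37137= 0.00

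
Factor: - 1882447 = - 7^1*268921^1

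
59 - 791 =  - 732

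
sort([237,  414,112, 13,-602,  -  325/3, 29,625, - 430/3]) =[-602, - 430/3, - 325/3,13,29 , 112, 237,414, 625]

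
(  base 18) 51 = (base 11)83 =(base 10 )91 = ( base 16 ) 5B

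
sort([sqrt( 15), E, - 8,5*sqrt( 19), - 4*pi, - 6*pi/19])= [ - 4*pi ,-8, - 6*pi/19, E,  sqrt(15 ) , 5*sqrt( 19 )]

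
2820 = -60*( - 47 )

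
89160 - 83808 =5352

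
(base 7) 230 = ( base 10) 119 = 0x77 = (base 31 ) 3Q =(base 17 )70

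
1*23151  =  23151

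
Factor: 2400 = 2^5*3^1*5^2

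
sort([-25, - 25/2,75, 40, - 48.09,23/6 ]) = [-48.09,-25, - 25/2,23/6  ,  40,75 ]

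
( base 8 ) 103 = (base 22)31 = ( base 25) 2h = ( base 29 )29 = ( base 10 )67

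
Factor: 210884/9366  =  2^1*3^( - 1 )*7^( - 1) * 223^( - 1)*52721^1 = 105442/4683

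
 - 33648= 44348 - 77996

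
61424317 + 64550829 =125975146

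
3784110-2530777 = 1253333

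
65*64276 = 4177940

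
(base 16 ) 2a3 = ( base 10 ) 675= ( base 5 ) 10200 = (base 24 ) 143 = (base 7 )1653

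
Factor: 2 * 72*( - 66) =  - 9504 = - 2^5*3^3*11^1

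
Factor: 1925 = 5^2 * 7^1*11^1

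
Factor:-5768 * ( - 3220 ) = 18572960   =  2^5 *5^1*7^2*23^1*103^1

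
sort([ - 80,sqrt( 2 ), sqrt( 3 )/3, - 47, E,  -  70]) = [ - 80, - 70 , - 47, sqrt( 3 ) /3, sqrt ( 2),  E]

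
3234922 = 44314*73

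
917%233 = 218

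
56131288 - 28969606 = 27161682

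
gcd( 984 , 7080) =24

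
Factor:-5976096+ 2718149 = - 7^1*11^1 * 29^1*1459^1 = - 3257947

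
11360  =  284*40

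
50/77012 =25/38506 = 0.00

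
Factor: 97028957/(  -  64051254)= -2^(-1) * 3^(  -  2) * 89^1  *  1090213^1*3558403^( - 1)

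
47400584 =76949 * 616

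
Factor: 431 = 431^1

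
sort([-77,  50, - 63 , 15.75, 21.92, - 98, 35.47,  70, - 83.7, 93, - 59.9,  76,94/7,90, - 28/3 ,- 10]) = [ - 98, - 83.7,  -  77, - 63 , - 59.9, - 10,-28/3,94/7,  15.75,  21.92 , 35.47,50, 70, 76,90,93]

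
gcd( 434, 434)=434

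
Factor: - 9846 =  - 2^1*3^2*547^1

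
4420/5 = 884 = 884.00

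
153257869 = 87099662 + 66158207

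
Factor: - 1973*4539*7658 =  - 2^1*3^1*7^1*17^1*89^1*547^1 * 1973^1=- 68580813126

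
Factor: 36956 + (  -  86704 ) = - 49748 = - 2^2*12437^1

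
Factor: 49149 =3^2*43^1*127^1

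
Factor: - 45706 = - 2^1*22853^1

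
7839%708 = 51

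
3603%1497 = 609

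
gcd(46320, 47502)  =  6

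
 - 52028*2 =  - 104056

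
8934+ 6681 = 15615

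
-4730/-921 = 5+125/921 = 5.14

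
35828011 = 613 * 58447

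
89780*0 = 0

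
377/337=377/337  =  1.12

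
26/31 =26/31 = 0.84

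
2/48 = 1/24=0.04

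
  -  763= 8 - 771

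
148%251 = 148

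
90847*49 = 4451503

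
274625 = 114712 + 159913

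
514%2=0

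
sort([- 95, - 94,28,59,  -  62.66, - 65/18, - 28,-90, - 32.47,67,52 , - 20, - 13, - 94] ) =[ - 95  ,-94,  -  94 ,-90, - 62.66, - 32.47, - 28, - 20,-13, - 65/18,28,52, 59,  67]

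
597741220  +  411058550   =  1008799770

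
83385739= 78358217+5027522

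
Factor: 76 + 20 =96 = 2^5* 3^1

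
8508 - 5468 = 3040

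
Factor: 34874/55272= 2^ (-2)  *  3^( - 1)*7^( - 1 )*53^1 = 53/84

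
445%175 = 95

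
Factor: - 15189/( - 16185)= 5^ ( - 1)*13^ ( - 1) * 61^1 =61/65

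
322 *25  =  8050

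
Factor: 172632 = 2^3  *3^1*7193^1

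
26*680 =17680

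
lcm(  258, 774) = 774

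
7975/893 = 7975/893 = 8.93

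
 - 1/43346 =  - 1/43346 =- 0.00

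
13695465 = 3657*3745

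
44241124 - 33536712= 10704412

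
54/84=9/14 = 0.64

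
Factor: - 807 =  -3^1 *269^1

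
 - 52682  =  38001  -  90683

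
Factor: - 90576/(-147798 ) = 2^3*3^(- 1)*7^( - 1)*23^( - 1)  *  37^1 = 296/483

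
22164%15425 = 6739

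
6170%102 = 50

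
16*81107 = 1297712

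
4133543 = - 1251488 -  - 5385031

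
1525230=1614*945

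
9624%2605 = 1809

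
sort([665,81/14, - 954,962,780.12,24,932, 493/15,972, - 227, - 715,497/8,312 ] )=[-954,  -  715, - 227,81/14,24, 493/15,497/8,  312,665 , 780.12,932,962,972] 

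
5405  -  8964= - 3559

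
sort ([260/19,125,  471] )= [260/19, 125,  471] 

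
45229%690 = 379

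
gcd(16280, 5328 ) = 296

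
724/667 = 724/667 = 1.09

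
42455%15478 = 11499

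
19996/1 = 19996 = 19996.00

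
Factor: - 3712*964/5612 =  - 894592/1403 = - 2^7*23^( - 1 )*29^1*61^( - 1) * 241^1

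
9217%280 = 257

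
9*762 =6858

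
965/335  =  2 + 59/67 = 2.88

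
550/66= 8+1/3 = 8.33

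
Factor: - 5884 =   -  2^2 *1471^1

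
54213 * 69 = 3740697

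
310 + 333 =643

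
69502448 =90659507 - 21157059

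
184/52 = 46/13 = 3.54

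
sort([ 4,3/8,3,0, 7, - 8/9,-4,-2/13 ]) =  [ - 4, -8/9 , - 2/13,  0,3/8, 3, 4,7 ]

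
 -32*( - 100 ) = 3200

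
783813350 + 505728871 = 1289542221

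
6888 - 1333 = 5555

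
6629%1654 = 13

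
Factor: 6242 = 2^1 * 3121^1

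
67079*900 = 60371100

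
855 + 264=1119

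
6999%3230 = 539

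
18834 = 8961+9873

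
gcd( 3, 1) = 1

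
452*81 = 36612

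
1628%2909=1628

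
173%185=173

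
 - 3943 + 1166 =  - 2777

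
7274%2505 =2264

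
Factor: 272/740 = 2^2*5^( - 1) * 17^1 * 37^( - 1 ) = 68/185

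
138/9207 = 46/3069=0.01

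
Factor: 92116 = 2^2*23029^1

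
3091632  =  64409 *48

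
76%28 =20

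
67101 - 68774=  - 1673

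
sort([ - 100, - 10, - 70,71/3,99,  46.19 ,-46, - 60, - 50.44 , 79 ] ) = [ - 100, - 70, - 60 ,-50.44,- 46, - 10,71/3, 46.19, 79, 99] 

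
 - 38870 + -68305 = -107175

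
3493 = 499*7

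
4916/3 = 4916/3 = 1638.67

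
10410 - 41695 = -31285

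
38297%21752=16545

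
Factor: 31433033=31433033^1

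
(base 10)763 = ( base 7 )2140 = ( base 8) 1373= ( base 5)11023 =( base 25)15d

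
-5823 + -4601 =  - 10424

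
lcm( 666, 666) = 666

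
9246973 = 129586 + 9117387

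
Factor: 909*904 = 821736  =  2^3*3^2*101^1*113^1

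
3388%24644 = 3388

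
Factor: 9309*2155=20060895 = 3^1*5^1 * 29^1*107^1 * 431^1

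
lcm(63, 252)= 252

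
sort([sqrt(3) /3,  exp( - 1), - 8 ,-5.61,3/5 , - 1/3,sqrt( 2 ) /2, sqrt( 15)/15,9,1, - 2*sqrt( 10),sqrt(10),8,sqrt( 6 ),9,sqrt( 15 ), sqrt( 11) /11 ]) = [-8, - 2*sqrt ( 10 ), - 5.61,- 1/3,sqrt(15)/15,sqrt( 11)/11,  exp( - 1 ),  sqrt (3) /3,3/5,sqrt( 2) /2,1,sqrt( 6),sqrt( 10),sqrt( 15),8,9, 9 ]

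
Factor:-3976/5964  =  - 2^1 *3^(-1 ) = - 2/3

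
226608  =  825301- 598693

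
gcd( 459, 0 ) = 459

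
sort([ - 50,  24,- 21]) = [ - 50, - 21, 24 ]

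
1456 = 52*28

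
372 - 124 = 248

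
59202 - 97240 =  - 38038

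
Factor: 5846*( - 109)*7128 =-2^4* 3^4  *11^1*37^1*79^1 *109^1= - 4542061392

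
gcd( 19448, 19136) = 104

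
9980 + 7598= 17578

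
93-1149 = -1056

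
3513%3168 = 345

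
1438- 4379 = - 2941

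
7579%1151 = 673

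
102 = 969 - 867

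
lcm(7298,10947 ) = 21894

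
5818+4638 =10456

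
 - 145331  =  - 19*7649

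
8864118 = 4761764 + 4102354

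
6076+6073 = 12149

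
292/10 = 29 + 1/5 = 29.20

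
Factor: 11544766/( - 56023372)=  -  5772383/28011686 = - 2^(- 1) * 59^1*227^1*431^1*14005843^(  -  1 )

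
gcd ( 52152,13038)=13038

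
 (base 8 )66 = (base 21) 2C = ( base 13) 42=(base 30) 1O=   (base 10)54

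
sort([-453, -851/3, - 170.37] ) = [ - 453, - 851/3,- 170.37]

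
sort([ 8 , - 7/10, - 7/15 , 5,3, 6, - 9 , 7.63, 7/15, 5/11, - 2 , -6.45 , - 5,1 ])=[ - 9, - 6.45, - 5 , - 2, - 7/10,-7/15, 5/11, 7/15,  1, 3,  5 , 6 , 7.63, 8]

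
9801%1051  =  342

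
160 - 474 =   -  314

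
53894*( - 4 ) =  - 215576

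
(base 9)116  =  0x60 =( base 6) 240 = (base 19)51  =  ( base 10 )96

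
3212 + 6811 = 10023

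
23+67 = 90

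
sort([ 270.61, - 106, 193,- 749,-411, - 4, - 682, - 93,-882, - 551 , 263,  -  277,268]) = [  -  882,-749,-682, - 551, - 411, - 277, -106, - 93,-4,193,263, 268,270.61] 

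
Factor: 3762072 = 2^3*3^3 *17417^1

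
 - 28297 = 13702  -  41999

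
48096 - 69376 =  - 21280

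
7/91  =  1/13 = 0.08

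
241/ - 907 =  - 241/907 = - 0.27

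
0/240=0 = 0.00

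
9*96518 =868662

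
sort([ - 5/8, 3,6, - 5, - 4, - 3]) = [ - 5  , - 4, - 3, - 5/8, 3,6]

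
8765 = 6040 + 2725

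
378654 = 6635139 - 6256485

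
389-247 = 142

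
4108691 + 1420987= 5529678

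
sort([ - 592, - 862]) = [ - 862, - 592]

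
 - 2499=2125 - 4624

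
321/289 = 321/289 = 1.11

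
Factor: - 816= - 2^4  *3^1*17^1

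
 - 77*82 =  - 6314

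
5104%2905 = 2199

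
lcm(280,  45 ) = 2520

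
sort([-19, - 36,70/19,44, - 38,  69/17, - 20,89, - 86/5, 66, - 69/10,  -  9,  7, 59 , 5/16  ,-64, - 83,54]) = [-83, - 64, - 38, - 36, - 20, - 19, - 86/5,-9, - 69/10,5/16 , 70/19,69/17, 7,  44,54,59, 66,89]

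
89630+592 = 90222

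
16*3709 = 59344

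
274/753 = 274/753 =0.36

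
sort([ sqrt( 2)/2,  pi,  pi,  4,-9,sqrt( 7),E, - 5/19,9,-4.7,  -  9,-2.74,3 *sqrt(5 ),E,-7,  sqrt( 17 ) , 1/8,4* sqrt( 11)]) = [- 9, - 9, -7,-4.7, - 2.74, - 5/19,1/8,sqrt ( 2)/2,  sqrt( 7),E,E , pi, pi, 4, sqrt( 17 ),3*sqrt ( 5),9, 4*sqrt (11) ]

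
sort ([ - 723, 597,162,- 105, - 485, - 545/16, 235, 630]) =[ - 723, - 485, - 105, - 545/16, 162 , 235,  597,630]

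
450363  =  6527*69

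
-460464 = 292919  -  753383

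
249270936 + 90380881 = 339651817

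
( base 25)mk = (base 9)703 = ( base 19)1b0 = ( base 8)1072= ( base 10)570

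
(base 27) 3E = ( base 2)1011111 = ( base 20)4F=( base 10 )95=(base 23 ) 43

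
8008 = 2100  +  5908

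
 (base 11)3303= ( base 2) 1000100000111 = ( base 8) 10407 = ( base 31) 4GJ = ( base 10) 4359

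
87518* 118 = 10327124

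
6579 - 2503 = 4076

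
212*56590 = 11997080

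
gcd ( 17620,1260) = 20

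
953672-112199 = 841473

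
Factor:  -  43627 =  -43627^1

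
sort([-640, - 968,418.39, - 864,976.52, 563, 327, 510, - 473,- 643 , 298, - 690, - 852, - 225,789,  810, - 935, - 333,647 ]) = [-968, - 935, - 864 , - 852 ,-690, - 643, - 640, - 473, - 333, - 225, 298 , 327, 418.39,510, 563, 647, 789, 810,976.52]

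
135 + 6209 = 6344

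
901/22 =40 + 21/22 = 40.95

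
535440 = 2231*240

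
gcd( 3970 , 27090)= 10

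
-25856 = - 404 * 64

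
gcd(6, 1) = 1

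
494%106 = 70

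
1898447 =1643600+254847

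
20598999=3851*5349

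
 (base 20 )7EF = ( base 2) 110000010111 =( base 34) 2N1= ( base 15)DB5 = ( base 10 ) 3095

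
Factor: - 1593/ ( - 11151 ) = 7^ ( - 1)= 1/7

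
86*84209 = 7241974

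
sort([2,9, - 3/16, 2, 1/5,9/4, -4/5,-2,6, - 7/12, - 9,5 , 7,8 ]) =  [-9, - 2,-4/5,-7/12, -3/16 , 1/5,  2 , 2, 9/4,5, 6,7,8,9]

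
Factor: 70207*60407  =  29^1*2083^1*70207^1=4240994249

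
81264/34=40632/17 = 2390.12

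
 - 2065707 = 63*(  -  32789 ) 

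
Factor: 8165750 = 2^1*5^3 * 89^1*367^1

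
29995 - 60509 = - 30514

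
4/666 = 2/333=0.01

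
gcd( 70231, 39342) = 79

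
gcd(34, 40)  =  2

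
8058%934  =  586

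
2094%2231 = 2094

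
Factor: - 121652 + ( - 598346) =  - 2^1 *599^1*601^1 = - 719998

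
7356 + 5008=12364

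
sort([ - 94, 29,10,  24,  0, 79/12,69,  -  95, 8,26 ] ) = [ - 95, - 94  ,  0,79/12,8,10 , 24,26,29,69]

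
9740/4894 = 4870/2447= 1.99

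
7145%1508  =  1113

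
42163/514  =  42163/514 = 82.03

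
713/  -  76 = -713/76 = - 9.38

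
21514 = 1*21514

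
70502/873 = 70502/873  =  80.76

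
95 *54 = 5130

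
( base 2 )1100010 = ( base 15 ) 68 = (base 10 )98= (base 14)70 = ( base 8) 142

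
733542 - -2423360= 3156902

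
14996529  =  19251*779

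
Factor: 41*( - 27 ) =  - 3^3*41^1 = -1107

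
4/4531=4/4531=0.00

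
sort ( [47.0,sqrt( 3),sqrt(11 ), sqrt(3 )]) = [ sqrt( 3),sqrt( 3),sqrt(11 ),47.0]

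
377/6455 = 377/6455 = 0.06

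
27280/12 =2273 + 1/3 = 2273.33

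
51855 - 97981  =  -46126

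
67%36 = 31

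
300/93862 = 150/46931 = 0.00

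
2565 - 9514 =- 6949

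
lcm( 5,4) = 20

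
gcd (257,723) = 1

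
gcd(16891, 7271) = 1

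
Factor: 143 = 11^1*13^1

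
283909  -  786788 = -502879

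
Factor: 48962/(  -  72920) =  - 2^(-2 ) *5^( - 1 )*1823^( - 1)*24481^1= -24481/36460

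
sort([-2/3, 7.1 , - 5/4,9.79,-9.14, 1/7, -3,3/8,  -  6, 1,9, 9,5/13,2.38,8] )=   [ - 9.14,  -  6, - 3, - 5/4, - 2/3,  1/7,3/8,5/13, 1, 2.38 , 7.1, 8, 9,9, 9.79]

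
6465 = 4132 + 2333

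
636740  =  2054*310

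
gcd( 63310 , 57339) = 1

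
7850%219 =185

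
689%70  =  59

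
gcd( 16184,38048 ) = 8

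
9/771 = 3/257 = 0.01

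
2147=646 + 1501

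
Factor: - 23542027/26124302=-2^( - 1 ) * 29^( - 1 )*37^1*43^1 * 103^( - 1 )*4373^( - 1 ) *14797^1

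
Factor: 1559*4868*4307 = 32686736084 = 2^2 * 59^1*73^1 * 1217^1*1559^1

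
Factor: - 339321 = - 3^1*19^1 * 5953^1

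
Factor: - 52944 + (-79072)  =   - 132016= - 2^4*37^1*223^1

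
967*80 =77360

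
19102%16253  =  2849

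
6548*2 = 13096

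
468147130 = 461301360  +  6845770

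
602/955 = 602/955 =0.63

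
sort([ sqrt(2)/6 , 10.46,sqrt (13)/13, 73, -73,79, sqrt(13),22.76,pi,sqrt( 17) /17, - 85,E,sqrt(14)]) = [-85, - 73,  sqrt( 2 ) /6,sqrt (17)/17,sqrt(13 ) /13, E, pi, sqrt(13),sqrt(14), 10.46,  22.76,  73,79] 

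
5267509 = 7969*661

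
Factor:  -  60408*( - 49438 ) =2986450704 =2^4*3^2*19^1*839^1*1301^1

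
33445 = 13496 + 19949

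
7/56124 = 7/56124 = 0.00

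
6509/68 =95 + 49/68 = 95.72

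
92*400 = 36800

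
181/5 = 36+ 1/5=36.20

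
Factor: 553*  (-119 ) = - 65807 = - 7^2 * 17^1*79^1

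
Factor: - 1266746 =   -  2^1*13^1*83^1*587^1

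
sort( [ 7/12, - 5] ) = [ - 5, 7/12] 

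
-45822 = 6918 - 52740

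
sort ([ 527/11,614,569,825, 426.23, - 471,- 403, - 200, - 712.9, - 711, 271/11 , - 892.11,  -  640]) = [- 892.11,- 712.9, - 711, - 640,-471, - 403,-200,271/11,527/11,426.23,569 , 614, 825]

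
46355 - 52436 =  - 6081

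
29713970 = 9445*3146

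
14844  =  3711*4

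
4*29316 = 117264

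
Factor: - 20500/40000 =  - 41/80= - 2^(-4 )*5^(  -  1)*41^1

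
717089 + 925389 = 1642478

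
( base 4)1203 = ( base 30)39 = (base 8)143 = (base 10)99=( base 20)4j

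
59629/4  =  14907+1/4=14907.25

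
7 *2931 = 20517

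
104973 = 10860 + 94113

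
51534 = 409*126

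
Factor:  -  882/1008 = -7/8 = - 2^( - 3)*7^1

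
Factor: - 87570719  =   - 87570719^1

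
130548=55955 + 74593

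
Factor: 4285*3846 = 16480110 = 2^1*3^1*5^1*641^1*857^1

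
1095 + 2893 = 3988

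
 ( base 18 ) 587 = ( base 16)6eb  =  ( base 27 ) 2BG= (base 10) 1771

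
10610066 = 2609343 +8000723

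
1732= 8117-6385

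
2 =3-1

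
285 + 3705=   3990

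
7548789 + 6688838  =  14237627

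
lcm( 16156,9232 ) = 64624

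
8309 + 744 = 9053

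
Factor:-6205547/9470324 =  - 2^( - 2)*347^(- 1)*6823^( - 1)*6205547^1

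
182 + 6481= 6663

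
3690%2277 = 1413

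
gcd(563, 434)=1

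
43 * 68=2924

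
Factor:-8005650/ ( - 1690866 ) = 3^( -1)*5^2* 19^1*53^2*93937^( - 1 ) = 1334275/281811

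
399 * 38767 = 15468033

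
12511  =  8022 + 4489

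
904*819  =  740376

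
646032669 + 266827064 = 912859733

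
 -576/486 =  - 32/27 = -1.19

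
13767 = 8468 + 5299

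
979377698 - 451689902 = 527687796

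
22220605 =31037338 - 8816733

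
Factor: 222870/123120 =2^(- 3) * 3^ ( - 3 )*17^1*23^1 = 391/216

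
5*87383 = 436915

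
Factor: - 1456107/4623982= - 2^( - 1)*3^1*11^ ( - 1)*23^1*47^1 * 101^( - 1)*449^1*2081^( - 1)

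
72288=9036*8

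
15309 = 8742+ 6567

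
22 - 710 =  - 688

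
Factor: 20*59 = 1180  =  2^2*5^1 *59^1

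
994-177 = 817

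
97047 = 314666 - 217619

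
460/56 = 115/14 = 8.21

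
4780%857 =495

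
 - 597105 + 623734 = 26629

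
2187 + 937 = 3124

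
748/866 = 374/433= 0.86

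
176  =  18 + 158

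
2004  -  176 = 1828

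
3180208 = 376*8458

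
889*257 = 228473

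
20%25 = 20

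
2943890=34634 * 85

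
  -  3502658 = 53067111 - 56569769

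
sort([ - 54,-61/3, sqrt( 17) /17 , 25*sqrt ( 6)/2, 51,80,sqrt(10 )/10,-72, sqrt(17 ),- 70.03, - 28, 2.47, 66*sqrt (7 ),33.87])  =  [ - 72, - 70.03, - 54, - 28,  -  61/3,sqrt(17 )/17, sqrt (10 )/10  ,  2.47, sqrt(17 ),25*sqrt(6)/2, 33.87,51, 80,66*sqrt( 7 )]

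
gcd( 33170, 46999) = 1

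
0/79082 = 0 =0.00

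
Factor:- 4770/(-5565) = 6/7 = 2^1*3^1*7^( - 1)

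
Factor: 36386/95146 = 7^1*23^1*421^( - 1) = 161/421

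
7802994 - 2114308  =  5688686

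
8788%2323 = 1819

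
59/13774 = 59/13774 = 0.00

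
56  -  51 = 5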